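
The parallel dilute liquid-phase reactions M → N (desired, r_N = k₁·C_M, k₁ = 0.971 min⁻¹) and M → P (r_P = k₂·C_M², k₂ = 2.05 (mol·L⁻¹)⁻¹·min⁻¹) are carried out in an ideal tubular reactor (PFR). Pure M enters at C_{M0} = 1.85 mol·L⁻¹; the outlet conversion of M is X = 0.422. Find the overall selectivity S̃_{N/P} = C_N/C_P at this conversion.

0.331

C_M = C_{M0}(1−X) = 1.069 mol·L⁻¹.
Along a PFR/batch, dC_N/dC_M = −r_N/(r_N+r_P) = −k₁/(k₁+k₂·C_M).
Integrating from C_{M0} to C_M: C_N = (0.971/2.05)·ln[(0.971+2.05·1.85)/(0.971+2.05·1.07)] = 0.4737·ln(4.763/3.163) = 0.1939 mol·L⁻¹.
C_P = (C_{M0}−C_M)−C_N = 0.5868 mol·L⁻¹; S̃_{N/P} = 0.1939/0.5868 = 0.331.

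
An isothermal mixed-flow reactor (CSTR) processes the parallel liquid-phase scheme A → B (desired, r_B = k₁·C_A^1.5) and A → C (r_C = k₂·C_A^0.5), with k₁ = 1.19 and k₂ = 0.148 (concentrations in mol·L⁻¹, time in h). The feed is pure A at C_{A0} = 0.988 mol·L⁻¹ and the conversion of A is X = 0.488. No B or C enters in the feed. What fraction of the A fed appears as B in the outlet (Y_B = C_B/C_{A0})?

0.392

Exit C_A = C_{A0}(1−X) = 0.988×0.512 = 0.5059 mol·L⁻¹.
Rates in a CSTR are evaluated at the outlet concentration: r_B = 1.19×0.5059^1.5 = 0.4281, r_C = 0.148×0.5059^0.5 = 0.1053.
Fraction of consumed A going to B: r_B/(r_B+r_C) = 0.8027.
C_B = 0.8027·C_{A0}·X = 0.8027×0.988×0.488 = 0.387 mol·L⁻¹; Y_B = C_B/C_{A0} = 0.392.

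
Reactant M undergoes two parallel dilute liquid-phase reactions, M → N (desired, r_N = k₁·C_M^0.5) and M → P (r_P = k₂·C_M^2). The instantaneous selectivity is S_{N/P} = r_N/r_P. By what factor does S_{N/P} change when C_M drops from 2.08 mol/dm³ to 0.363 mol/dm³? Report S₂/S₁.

S_{N/P} = (k₁/k₂)·C_M^-1.5, so S₂/S₁ = (C_{M,2}/C_{M,1})^-1.5.
= (0.363/2.08)^(-1.5) = (0.1745)^(-1.5) = 13.7.

13.7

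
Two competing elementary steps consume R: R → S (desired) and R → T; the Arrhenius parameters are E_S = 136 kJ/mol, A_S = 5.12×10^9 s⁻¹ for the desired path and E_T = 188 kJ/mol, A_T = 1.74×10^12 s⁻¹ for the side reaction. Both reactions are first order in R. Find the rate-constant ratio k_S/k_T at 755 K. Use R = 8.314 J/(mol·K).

Since both paths have the same order in R, the concentration cancels and S_{S/T} = k_S/k_T = (A_S/A_T)·exp[(E_T−E_S)/(RT)].
(E_T−E_S)/(RT) = (188−136)×10³/(8.314×755) = 52000/6277 = 8.284.
k_S/k_T = (5.12×10^9/1.74×10^12)·exp(8.284) = 0.002943 × 3960 = 11.7.

11.7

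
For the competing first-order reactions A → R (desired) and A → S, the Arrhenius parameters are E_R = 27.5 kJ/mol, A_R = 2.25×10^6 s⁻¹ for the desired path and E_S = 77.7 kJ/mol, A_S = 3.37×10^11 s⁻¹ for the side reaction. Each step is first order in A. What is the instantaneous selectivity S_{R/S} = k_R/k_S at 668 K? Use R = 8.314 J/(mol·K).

k_R/k_S = (A_R/A_S)·exp[−(E_R−E_S)/(RT)] = (A_R/A_S)·exp[(E_S−E_R)/(RT)].
(E_S−E_R)/(RT) = (77.7−27.5)×10³/(8.314×668) = 50200/5554 = 9.039.
k_R/k_S = (2.25×10^6/3.37×10^11)·exp(9.039) = 6.677×10^-6 × 8425 = 0.0562.
Since E_R < E_S, lowering the temperature improves selectivity toward R.

0.0562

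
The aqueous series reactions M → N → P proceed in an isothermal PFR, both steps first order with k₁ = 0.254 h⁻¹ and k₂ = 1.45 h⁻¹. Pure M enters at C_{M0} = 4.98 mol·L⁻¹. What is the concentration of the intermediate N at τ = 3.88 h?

0.391 mol·L⁻¹

The intermediate concentration in a first-order A→B→C sequence is C_N = k₁C_{M0}(e^(−k₁τ) − e^(−k₂τ))/(k₂−k₁).
e^(−k₁τ) = e^(−0.254×3.88) = e^(−0.9855) = 0.3732; e^(−k₂τ) = e^(−5.626) = 0.003603.
C_N = 0.254×4.98/(1.45−0.254) × (0.3732−0.003603) = 1.058×0.3696 = 0.3909 mol·L⁻¹.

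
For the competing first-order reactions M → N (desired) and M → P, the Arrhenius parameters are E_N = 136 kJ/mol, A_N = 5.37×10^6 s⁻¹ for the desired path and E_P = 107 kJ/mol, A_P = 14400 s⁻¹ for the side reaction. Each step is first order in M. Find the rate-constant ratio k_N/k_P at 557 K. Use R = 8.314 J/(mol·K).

0.711

Since both paths have the same order in M, the concentration cancels and S_{N/P} = k_N/k_P = (A_N/A_P)·exp[(E_P−E_N)/(RT)].
(E_P−E_N)/(RT) = (107−136)×10³/(8.314×557) = -29000/4631 = -6.262.
k_N/k_P = (5.37×10^6/14400)·exp(-6.262) = 372.9 × 0.001907 = 0.711.
Since E_N > E_P, raising the temperature improves selectivity toward N.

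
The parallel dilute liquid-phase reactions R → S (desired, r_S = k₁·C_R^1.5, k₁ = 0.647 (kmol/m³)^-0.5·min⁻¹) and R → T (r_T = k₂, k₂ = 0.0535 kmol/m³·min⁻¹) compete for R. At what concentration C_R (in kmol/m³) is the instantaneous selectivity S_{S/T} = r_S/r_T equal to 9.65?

S_{S/T} = (k₁/k₂)·C_R^1.5 ⇒ C_R = (S·k₂/k₁)^(1/1.5).
= (9.65×0.0535/0.647)^(0.6667) = (0.7980)^(0.6667) = 0.860 kmol/m³.

0.860 kmol/m³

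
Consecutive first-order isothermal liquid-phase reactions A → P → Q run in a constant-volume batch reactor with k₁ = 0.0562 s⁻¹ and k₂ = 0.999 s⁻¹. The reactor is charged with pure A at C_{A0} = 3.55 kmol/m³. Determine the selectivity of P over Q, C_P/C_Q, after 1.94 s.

For first-order series with pure A initially, C_P(t) = k₁C_{A0}/(k₂−k₁)·(e^(−k₁t) − e^(−k₂t)).
e^(−k₁t) = e^(−0.0562×1.94) = e^(−0.1090) = 0.8967; e^(−k₂t) = e^(−1.938) = 0.1440.
C_P = 0.0562×3.55/(0.999−0.0562) × (0.8967−0.1440) = 0.2116×0.7527 = 0.1593 kmol/m³.
C_A = C_{A0}e^(−k₁t) = 3.183 kmol/m³, so C_Q = C_{A0}−C_A−C_P = 0.2074 kmol/m³; C_P/C_Q = 0.768.

0.768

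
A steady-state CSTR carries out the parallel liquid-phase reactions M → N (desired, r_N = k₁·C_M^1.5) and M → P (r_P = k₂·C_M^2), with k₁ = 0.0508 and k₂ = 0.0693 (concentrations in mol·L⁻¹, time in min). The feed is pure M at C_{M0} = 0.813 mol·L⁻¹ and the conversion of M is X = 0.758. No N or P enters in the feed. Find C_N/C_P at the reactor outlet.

1.65

Exit C_M = C_{M0}(1−X) = 0.813×0.242 = 0.1967 mol·L⁻¹.
Rates in a CSTR are evaluated at the outlet concentration: r_N = 0.0508×0.1967^1.5 = 0.004433, r_P = 0.0693×0.1967^2 = 0.002683.
Overall selectivity = C_N/C_P = r_Nτ/(r_Pτ) = r_N/r_P = 1.65.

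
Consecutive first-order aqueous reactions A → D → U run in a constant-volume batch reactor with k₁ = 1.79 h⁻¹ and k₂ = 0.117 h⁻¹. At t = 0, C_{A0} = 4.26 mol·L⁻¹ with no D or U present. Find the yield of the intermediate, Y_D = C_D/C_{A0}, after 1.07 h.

0.786

Solving the coupled first-order balances gives C_D(t) = [k₁/(k₂−k₁)]·C_{A0}·(e^(−k₁t) − e^(−k₂t)).
e^(−k₁t) = e^(−1.79×1.07) = e^(−1.915) = 0.1473; e^(−k₂t) = e^(−0.1252) = 0.8823.
C_D = 1.79×4.26/(0.117−1.79) × (0.1473−0.8823) = (-4.558)×(-0.7350) = 3.350 mol·L⁻¹.
Y_D = C_D/C_{A0} = 3.350/4.26 = 0.786.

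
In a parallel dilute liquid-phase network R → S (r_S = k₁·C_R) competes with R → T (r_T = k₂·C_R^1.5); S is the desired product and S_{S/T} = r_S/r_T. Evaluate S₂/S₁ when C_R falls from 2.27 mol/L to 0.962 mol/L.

1.54

S_{S/T} = (k₁/k₂)·C_R^-0.5, so S₂/S₁ = (C_{R,2}/C_{R,1})^-0.5.
= (0.962/2.27)^(-0.5) = (0.4238)^(-0.5) = 1.54.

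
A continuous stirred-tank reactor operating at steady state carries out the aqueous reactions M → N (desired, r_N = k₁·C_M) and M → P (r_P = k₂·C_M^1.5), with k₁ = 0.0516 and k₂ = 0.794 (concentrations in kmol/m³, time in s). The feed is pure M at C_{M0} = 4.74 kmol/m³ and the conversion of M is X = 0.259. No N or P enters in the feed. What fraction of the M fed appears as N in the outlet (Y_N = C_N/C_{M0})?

Exit C_M = C_{M0}(1−X) = 4.74×0.741 = 3.512 kmol/m³.
Rates in a CSTR are evaluated at the outlet concentration: r_N = 0.0516×3.512 = 0.1812, r_P = 0.794×3.512^1.5 = 5.227.
Fraction of consumed M going to N: r_N/(r_N+r_P) = 0.03351.
C_N = 0.03351·C_{M0}·X = 0.03351×4.74×0.259 = 0.0411 kmol/m³; Y_N = C_N/C_{M0} = 0.00868.

0.00868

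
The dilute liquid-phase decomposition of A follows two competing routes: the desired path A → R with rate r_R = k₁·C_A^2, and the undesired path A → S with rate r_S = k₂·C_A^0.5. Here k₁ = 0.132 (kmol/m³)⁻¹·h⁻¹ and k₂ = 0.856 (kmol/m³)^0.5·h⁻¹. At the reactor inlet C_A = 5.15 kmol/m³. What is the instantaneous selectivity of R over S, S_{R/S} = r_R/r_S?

S_{R/S} = r_R/r_S = (k₁·C_A^2)/(k₂·C_A^0.5) = (k₁/k₂)·C_A^1.5.
= (0.132×5.150^2) / (0.856×5.150^0.5) = 3.501/1.943 = 1.80.

1.80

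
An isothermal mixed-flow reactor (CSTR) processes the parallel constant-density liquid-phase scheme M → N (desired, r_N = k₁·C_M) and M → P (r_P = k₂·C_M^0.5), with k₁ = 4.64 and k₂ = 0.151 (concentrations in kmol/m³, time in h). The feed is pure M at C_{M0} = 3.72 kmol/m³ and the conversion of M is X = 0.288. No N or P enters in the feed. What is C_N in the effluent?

Exit C_M = C_{M0}(1−X) = 3.72×0.712 = 2.649 kmol/m³.
In a CSTR the entire volume is at exit conditions, so r_N = 4.64×2.649 = 12.29 and r_P = 0.151×2.649^0.5 = 0.2457.
Fraction of consumed M going to N: r_N/(r_N+r_P) = 0.9804.
C_N = 0.9804·C_{M0}·X = 0.9804×3.72×0.288 = 1.05 kmol/m³.

1.05 kmol/m³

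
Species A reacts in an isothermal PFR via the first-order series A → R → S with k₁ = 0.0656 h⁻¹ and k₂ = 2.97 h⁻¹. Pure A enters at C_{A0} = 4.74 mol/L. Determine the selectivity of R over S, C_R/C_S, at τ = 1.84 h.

The intermediate concentration in a first-order A→B→C sequence is C_R = k₁C_{A0}(e^(−k₁τ) − e^(−k₂τ))/(k₂−k₁).
e^(−k₁τ) = e^(−0.0656×1.84) = e^(−0.1207) = 0.8863; e^(−k₂τ) = e^(−5.465) = 0.004233.
C_R = 0.0656×4.74/(2.97−0.0656) × (0.8863−0.004233) = 0.1071×0.8821 = 0.09443 mol/L.
C_A = C_{A0}e^(−k₁τ) = 4.201 mol/L, so C_S = C_{A0}−C_A−C_R = 0.4445 mol/L; C_R/C_S = 0.212.

0.212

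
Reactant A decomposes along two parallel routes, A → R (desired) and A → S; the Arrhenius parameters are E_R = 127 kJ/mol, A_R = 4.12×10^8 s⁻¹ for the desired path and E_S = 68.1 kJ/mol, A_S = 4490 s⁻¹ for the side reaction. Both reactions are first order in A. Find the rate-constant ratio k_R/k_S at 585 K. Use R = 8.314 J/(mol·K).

0.505

With equal orders, S_{R/S} = k_R/k_S = (A_R/A_S)·exp[(E_S−E_R)/(RT)].
(E_S−E_R)/(RT) = (68.1−127)×10³/(8.314×585) = -58900/4864 = -12.11.
k_R/k_S = (4.12×10^8/4490)·exp(-12.11) = 91759 × 5.503×10^-6 = 0.505.
Since E_R > E_S, raising the temperature improves selectivity toward R.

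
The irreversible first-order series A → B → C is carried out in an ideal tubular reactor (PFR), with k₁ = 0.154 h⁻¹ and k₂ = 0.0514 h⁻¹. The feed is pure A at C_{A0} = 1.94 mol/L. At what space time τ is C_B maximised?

10.7 h

For first-order series the maximum of C_B occurs at τ_opt = ln(k₂/k₁)/(k₂−k₁).
= ln(0.0514/0.154)/(0.0514−0.154) = ln(0.3338)/-0.1026 = -1.097/-0.1026 = 10.7 h.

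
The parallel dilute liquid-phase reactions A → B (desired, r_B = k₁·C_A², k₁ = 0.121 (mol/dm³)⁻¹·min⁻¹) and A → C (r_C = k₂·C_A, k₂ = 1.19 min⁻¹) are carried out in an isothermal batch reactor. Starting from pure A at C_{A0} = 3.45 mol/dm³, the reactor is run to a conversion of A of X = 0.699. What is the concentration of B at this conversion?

C_A = C_{A0}(1−X) = 1.038 mol/dm³.
Along a PFR/batch, dC_C/dC_A = −r_C/(r_B+r_C) = −k₂/(k₂+k₁·C_A).
Integrating from C_{A0} to C_A: C_C = (1.19/0.121)·ln[(1.19+0.121·3.45)/(1.19+0.121·1.04)] = 9.835·ln(1.607/1.316) = 1.970 mol/dm³.
Then C_B = (C_{A0}−C_A) − C_C = 2.412 − 1.970 = 0.4415 mol/dm³.

0.441 mol/dm³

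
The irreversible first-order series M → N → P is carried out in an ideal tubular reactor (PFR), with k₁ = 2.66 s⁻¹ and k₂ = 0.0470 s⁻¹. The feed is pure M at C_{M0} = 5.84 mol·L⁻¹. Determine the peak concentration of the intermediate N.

5.43 mol·L⁻¹

For a first-order series the maximum intermediate yield is C_{N,max}/C_{M0} = (k₁/k₂)^[k₂/(k₂−k₁)].
= (2.66/0.0470)^(0.0470/(0.0470−2.66)) = (56.60)^(-0.01799) = 0.9300.
C_{N,max} = 0.9300×5.84 = 5.43 mol·L⁻¹.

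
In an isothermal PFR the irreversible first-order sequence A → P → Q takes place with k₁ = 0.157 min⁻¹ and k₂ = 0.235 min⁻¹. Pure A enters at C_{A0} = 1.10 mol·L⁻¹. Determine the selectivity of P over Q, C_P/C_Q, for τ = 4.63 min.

The intermediate concentration in a first-order A→B→C sequence is C_P = k₁C_{A0}(e^(−k₁τ) − e^(−k₂τ))/(k₂−k₁).
e^(−k₁τ) = e^(−0.157×4.63) = e^(−0.7269) = 0.4834; e^(−k₂τ) = e^(−1.088) = 0.3369.
C_P = 0.157×1.10/(0.235−0.157) × (0.4834−0.3369) = 2.214×0.1465 = 0.3244 mol·L⁻¹.
C_A = C_{A0}e^(−k₁τ) = 0.5317 mol·L⁻¹, so C_Q = C_{A0}−C_A−C_P = 0.2438 mol·L⁻¹; C_P/C_Q = 1.33.

1.33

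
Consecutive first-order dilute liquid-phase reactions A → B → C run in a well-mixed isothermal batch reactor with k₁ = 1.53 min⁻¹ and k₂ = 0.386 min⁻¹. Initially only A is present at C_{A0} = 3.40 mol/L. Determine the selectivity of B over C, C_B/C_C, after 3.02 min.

The intermediate concentration in a first-order A→B→C sequence is C_B = k₁C_{A0}(e^(−k₁t) − e^(−k₂t))/(k₂−k₁).
e^(−k₁t) = e^(−1.53×3.02) = e^(−4.621) = 0.009847; e^(−k₂t) = e^(−1.166) = 0.3117.
C_B = 1.53×3.40/(0.386−1.53) × (0.009847−0.3117) = (-4.547)×(-0.3019) = 1.373 mol/L.
C_A = C_{A0}e^(−k₁t) = 0.03348 mol/L, so C_C = C_{A0}−C_A−C_B = 1.994 mol/L; C_B/C_C = 0.688.

0.688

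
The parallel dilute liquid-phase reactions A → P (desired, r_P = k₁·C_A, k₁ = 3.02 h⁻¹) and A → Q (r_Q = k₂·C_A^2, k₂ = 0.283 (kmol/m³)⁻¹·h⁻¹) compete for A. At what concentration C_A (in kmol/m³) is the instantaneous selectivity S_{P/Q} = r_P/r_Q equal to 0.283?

37.7 kmol/m³

S_{P/Q} = (k₁/k₂)·C_A⁻¹ ⇒ C_A = (S·k₂/k₁)^(-1).
= (0.283×0.283/3.02)^(-1) = (0.02652)^(-1) = 37.7 kmol/m³.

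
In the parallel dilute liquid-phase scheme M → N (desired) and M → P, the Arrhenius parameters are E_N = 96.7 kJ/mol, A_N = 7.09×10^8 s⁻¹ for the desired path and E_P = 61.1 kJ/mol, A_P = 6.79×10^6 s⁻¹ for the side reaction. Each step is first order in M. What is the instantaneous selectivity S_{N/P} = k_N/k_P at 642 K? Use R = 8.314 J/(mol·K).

0.132

k_N/k_P = (A_N/A_P)·exp[−(E_N−E_P)/(RT)] = (A_N/A_P)·exp[(E_P−E_N)/(RT)].
(E_P−E_N)/(RT) = (61.1−96.7)×10³/(8.314×642) = -35600/5338 = -6.670.
k_N/k_P = (7.09×10^8/6.79×10^6)·exp(-6.670) = 104.4 × 0.001269 = 0.132.
Since E_N > E_P, raising the temperature improves selectivity toward N.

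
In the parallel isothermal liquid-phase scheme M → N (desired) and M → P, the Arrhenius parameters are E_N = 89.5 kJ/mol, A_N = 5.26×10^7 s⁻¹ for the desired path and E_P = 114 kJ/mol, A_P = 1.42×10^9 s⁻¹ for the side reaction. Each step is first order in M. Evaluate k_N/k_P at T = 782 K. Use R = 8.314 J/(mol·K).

Since both paths have the same order in M, the concentration cancels and S_{N/P} = k_N/k_P = (A_N/A_P)·exp[(E_P−E_N)/(RT)].
(E_P−E_N)/(RT) = (114−89.5)×10³/(8.314×782) = 24500/6502 = 3.768.
k_N/k_P = (5.26×10^7/1.42×10^9)·exp(3.768) = 0.03704 × 43.31 = 1.60.

1.60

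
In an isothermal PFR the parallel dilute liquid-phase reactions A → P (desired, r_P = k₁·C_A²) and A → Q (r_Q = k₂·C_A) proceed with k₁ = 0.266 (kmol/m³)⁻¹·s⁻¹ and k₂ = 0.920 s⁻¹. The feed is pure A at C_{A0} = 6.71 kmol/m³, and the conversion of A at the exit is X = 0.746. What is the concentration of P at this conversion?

2.66 kmol/m³

C_A = C_{A0}(1−X) = 1.704 kmol/m³.
Along a PFR/batch, dC_Q/dC_A = −r_Q/(r_P+r_Q) = −k₂/(k₂+k₁·C_A).
Integrating from C_{A0} to C_A: C_Q = (0.920/0.266)·ln[(0.920+0.266·6.71)/(0.920+0.266·1.70)] = 3.459·ln(2.705/1.373) = 2.344 kmol/m³.
Then C_P = (C_{A0}−C_A) − C_Q = 5.006 − 2.344 = 2.661 kmol/m³.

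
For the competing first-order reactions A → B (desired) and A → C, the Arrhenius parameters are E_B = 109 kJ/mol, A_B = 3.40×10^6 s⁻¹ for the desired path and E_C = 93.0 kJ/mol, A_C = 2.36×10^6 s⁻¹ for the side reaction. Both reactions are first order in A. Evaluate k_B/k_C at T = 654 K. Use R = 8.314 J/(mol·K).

0.0760

k_B/k_C = (A_B/A_C)·exp[−(E_B−E_C)/(RT)] = (A_B/A_C)·exp[(E_C−E_B)/(RT)].
(E_C−E_B)/(RT) = (93.0−109)×10³/(8.314×654) = -16000/5437 = -2.943.
k_B/k_C = (3.40×10^6/2.36×10^6)·exp(-2.943) = 1.441 × 0.05273 = 0.0760.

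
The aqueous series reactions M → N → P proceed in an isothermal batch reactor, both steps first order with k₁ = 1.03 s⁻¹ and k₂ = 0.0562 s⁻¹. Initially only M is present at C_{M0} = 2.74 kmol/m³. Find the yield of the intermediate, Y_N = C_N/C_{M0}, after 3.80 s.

0.833

Solving the coupled first-order balances gives C_N(t) = [k₁/(k₂−k₁)]·C_{M0}·(e^(−k₁t) − e^(−k₂t)).
e^(−k₁t) = e^(−1.03×3.80) = e^(−3.914) = 0.01996; e^(−k₂t) = e^(−0.2136) = 0.8077.
C_N = 1.03×2.74/(0.0562−1.03) × (0.01996−0.8077) = (-2.898)×(-0.7877) = 2.283 kmol/m³.
Y_N = C_N/C_{M0} = 2.283/2.74 = 0.833.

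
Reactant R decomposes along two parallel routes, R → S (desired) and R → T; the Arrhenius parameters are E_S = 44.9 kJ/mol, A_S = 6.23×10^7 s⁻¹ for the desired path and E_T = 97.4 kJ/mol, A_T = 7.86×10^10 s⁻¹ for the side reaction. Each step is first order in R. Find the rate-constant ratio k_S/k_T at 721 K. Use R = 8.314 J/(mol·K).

With equal orders, S_{S/T} = k_S/k_T = (A_S/A_T)·exp[(E_T−E_S)/(RT)].
(E_T−E_S)/(RT) = (97.4−44.9)×10³/(8.314×721) = 52500/5994 = 8.758.
k_S/k_T = (6.23×10^7/7.86×10^10)·exp(8.758) = 7.926×10^-4 × 6363 = 5.04.
Since E_S < E_T, lowering the temperature improves selectivity toward S.

5.04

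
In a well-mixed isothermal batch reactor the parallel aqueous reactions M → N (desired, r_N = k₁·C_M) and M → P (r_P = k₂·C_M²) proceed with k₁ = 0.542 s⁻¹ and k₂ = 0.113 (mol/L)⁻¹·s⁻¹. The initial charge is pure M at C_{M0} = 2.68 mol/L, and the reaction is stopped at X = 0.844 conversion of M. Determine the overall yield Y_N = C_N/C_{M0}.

0.645

C_M = C_{M0}(1−X) = 0.4181 mol/L.
Along a PFR/batch, dC_N/dC_M = −r_N/(r_N+r_P) = −k₁/(k₁+k₂·C_M).
Integrating from C_{M0} to C_M: C_N = (0.542/0.113)·ln[(0.542+0.113·2.68)/(0.542+0.113·0.418)] = 4.796·ln(0.8448/0.5892) = 1.728 mol/L.
Y_N = C_N/C_{M0} = 1.728/2.68 = 0.645.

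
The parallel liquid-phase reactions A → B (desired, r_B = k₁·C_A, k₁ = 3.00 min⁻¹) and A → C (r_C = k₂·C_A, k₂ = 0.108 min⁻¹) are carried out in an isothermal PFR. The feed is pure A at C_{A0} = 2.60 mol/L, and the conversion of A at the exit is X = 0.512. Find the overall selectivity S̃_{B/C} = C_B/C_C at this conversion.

27.8

C_A = C_{A0}(1−X) = 1.269 mol/L.
Both paths are first order in A, so the instantaneous fraction to B is constant: dC_B/d(−C_A) = k₁/(k₁+k₂) = 0.9653.
C_B = 0.9653·(C_{A0}−C_A) = 0.9653×1.331 = 1.28 mol/L.
C_C = (C_{A0}−C_A)−C_B = 0.04626 mol/L; S̃_{B/C} = 1.285/0.04626 = 27.8.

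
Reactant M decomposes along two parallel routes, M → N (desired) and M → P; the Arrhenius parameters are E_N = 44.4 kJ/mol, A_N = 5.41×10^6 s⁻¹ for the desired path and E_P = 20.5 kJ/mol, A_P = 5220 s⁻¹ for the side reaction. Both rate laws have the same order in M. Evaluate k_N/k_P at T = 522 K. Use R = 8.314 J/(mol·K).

4.21

With equal orders, S_{N/P} = k_N/k_P = (A_N/A_P)·exp[(E_P−E_N)/(RT)].
(E_P−E_N)/(RT) = (20.5−44.4)×10³/(8.314×522) = -23900/4340 = -5.507.
k_N/k_P = (5.41×10^6/5220)·exp(-5.507) = 1036 × 0.004058 = 4.21.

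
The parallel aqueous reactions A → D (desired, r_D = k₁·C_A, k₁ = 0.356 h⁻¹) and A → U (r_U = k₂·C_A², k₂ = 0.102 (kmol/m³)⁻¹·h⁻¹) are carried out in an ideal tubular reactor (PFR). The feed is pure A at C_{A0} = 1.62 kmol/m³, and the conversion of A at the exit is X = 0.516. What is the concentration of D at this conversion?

0.623 kmol/m³

C_A = C_{A0}(1−X) = 0.7841 kmol/m³.
Along a PFR/batch, dC_D/dC_A = −r_D/(r_D+r_U) = −k₁/(k₁+k₂·C_A).
Integrating from C_{A0} to C_A: C_D = (0.356/0.102)·ln[(0.356+0.102·1.62)/(0.356+0.102·0.784)] = 3.490·ln(0.5212/0.4360) = 0.6234 kmol/m³.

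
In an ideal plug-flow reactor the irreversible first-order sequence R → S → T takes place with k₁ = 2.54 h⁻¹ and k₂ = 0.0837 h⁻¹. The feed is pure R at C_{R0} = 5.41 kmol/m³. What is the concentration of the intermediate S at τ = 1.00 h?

4.70 kmol/m³

The intermediate concentration in a first-order A→B→C sequence is C_S = k₁C_{R0}(e^(−k₁τ) − e^(−k₂τ))/(k₂−k₁).
e^(−k₁τ) = e^(−2.54×1.00) = e^(−2.540) = 0.07887; e^(−k₂τ) = e^(−0.08370) = 0.9197.
C_S = 2.54×5.41/(0.0837−2.54) × (0.07887−0.9197) = (-5.594)×(-0.8408) = 4.704 kmol/m³.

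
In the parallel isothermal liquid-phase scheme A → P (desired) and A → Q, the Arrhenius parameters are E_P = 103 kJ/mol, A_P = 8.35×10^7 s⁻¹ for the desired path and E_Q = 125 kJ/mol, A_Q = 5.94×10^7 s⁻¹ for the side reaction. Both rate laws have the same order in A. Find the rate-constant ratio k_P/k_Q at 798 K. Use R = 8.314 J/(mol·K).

38.7

k_P/k_Q = (A_P/A_Q)·exp[−(E_P−E_Q)/(RT)] = (A_P/A_Q)·exp[(E_Q−E_P)/(RT)].
(E_Q−E_P)/(RT) = (125−103)×10³/(8.314×798) = 22000/6635 = 3.316.
k_P/k_Q = (8.35×10^7/5.94×10^7)·exp(3.316) = 1.406 × 27.55 = 38.7.
Since E_P < E_Q, lowering the temperature improves selectivity toward P.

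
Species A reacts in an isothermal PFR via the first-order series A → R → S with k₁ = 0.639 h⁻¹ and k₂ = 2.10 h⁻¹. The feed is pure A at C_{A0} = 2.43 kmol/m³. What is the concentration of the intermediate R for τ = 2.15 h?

For first-order series with pure A initially, C_R(τ) = k₁C_{A0}/(k₂−k₁)·(e^(−k₁τ) − e^(−k₂τ)).
e^(−k₁τ) = e^(−0.639×2.15) = e^(−1.374) = 0.2531; e^(−k₂τ) = e^(−4.515) = 0.01094.
C_R = 0.639×2.43/(2.10−0.639) × (0.2531−0.01094) = 1.063×0.2422 = 0.2574 kmol/m³.

0.257 kmol/m³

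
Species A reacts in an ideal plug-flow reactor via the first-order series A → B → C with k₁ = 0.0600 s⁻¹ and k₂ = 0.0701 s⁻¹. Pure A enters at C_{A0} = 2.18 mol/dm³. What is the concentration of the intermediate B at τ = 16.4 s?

0.739 mol/dm³

For first-order series with pure A initially, C_B(τ) = k₁C_{A0}/(k₂−k₁)·(e^(−k₁τ) − e^(−k₂τ)).
e^(−k₁τ) = e^(−0.0600×16.4) = e^(−0.9840) = 0.3738; e^(−k₂τ) = e^(−1.150) = 0.3168.
C_B = 0.0600×2.18/(0.0701−0.0600) × (0.3738−0.3168) = 12.95×0.05706 = 0.7390 mol/dm³.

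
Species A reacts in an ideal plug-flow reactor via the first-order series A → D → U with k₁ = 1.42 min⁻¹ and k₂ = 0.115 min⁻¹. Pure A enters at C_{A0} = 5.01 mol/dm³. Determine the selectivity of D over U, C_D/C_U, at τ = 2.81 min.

The intermediate concentration in a first-order A→B→C sequence is C_D = k₁C_{A0}(e^(−k₁τ) − e^(−k₂τ))/(k₂−k₁).
e^(−k₁τ) = e^(−1.42×2.81) = e^(−3.990) = 0.01850; e^(−k₂τ) = e^(−0.3231) = 0.7239.
C_D = 1.42×5.01/(0.115−1.42) × (0.01850−0.7239) = (-5.451)×(-0.7054) = 3.845 mol/dm³.
C_A = C_{A0}e^(−k₁τ) = 0.09267 mol/dm³, so C_U = C_{A0}−C_A−C_D = 1.072 mol/dm³; C_D/C_U = 3.59.

3.59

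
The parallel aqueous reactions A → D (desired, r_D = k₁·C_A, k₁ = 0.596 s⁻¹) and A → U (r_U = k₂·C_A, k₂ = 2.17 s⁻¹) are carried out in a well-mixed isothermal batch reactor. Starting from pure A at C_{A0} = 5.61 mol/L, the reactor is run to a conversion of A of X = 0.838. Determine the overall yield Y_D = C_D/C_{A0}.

C_A = C_{A0}(1−X) = 0.9088 mol/L.
Both paths are first order in A, so the instantaneous fraction to D is constant: dC_D/d(−C_A) = k₁/(k₁+k₂) = 0.2155.
C_D = 0.2155·(C_{A0}−C_A) = 0.2155×4.701 = 1.01 mol/L.
Y_D = C_D/C_{A0} = 1.013/5.61 = 0.181.

0.181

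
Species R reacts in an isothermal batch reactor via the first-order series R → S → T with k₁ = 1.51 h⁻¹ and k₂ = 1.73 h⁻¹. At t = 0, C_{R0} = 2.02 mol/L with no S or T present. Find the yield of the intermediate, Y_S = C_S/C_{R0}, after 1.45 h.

0.210

The intermediate concentration in a first-order A→B→C sequence is C_S = k₁C_{R0}(e^(−k₁t) − e^(−k₂t))/(k₂−k₁).
e^(−k₁t) = e^(−1.51×1.45) = e^(−2.189) = 0.1120; e^(−k₂t) = e^(−2.508) = 0.08139.
C_S = 1.51×2.02/(1.73−1.51) × (0.1120−0.08139) = 13.86×0.03058 = 0.4240 mol/L.
Y_S = C_S/C_{R0} = 0.4240/2.02 = 0.210.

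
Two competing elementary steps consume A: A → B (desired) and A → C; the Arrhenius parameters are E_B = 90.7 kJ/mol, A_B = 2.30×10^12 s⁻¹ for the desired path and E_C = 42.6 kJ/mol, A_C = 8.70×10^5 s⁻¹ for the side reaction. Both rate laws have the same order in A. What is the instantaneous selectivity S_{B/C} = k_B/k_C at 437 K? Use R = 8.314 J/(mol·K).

4.71

Since both paths have the same order in A, the concentration cancels and S_{B/C} = k_B/k_C = (A_B/A_C)·exp[(E_C−E_B)/(RT)].
(E_C−E_B)/(RT) = (42.6−90.7)×10³/(8.314×437) = -48100/3633 = -13.24.
k_B/k_C = (2.30×10^12/8.70×10^5)·exp(-13.24) = 2.644×10^6 × 1.780×10^-6 = 4.71.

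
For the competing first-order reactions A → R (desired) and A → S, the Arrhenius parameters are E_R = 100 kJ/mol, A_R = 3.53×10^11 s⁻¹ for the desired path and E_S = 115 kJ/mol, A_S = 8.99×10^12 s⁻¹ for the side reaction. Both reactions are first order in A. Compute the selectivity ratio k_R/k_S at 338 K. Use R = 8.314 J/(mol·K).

k_R/k_S = (A_R/A_S)·exp[−(E_R−E_S)/(RT)] = (A_R/A_S)·exp[(E_S−E_R)/(RT)].
(E_S−E_R)/(RT) = (115−100)×10³/(8.314×338) = 15000/2810 = 5.338.
k_R/k_S = (3.53×10^11/8.99×10^12)·exp(5.338) = 0.03927 × 208.1 = 8.17.

8.17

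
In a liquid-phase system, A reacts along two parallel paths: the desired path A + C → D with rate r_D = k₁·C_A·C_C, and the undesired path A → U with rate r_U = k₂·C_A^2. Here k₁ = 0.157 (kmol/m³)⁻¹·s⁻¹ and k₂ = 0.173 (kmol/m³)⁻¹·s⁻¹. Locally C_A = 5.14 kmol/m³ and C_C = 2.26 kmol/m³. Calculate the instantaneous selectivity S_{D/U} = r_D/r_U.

S_{D/U} = r_D/r_U = (k₁·C_A·C_C)/(k₂·C_A^2) = (k₁/k₂)·C_A⁻¹·C_C.
= (0.157×5.140×2.260) / (0.173×5.140^2) = 1.824/4.571 = 0.399.
The undesired path is higher order in A, so low C_A (CSTR or dilute feed) favours D.

0.399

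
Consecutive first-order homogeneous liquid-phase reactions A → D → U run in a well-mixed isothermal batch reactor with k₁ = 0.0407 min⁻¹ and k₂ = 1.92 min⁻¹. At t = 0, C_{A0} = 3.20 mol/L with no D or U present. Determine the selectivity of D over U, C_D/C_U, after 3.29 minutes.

Solving the coupled first-order balances gives C_D(t) = [k₁/(k₂−k₁)]·C_{A0}·(e^(−k₁t) − e^(−k₂t)).
e^(−k₁t) = e^(−0.0407×3.29) = e^(−0.1339) = 0.8747; e^(−k₂t) = e^(−6.317) = 0.001806.
C_D = 0.0407×3.20/(1.92−0.0407) × (0.8747−0.001806) = 0.06930×0.8729 = 0.06049 mol/L.
C_A = C_{A0}e^(−k₁t) = 2.799 mol/L, so C_U = C_{A0}−C_A−C_D = 0.3405 mol/L; C_D/C_U = 0.178.

0.178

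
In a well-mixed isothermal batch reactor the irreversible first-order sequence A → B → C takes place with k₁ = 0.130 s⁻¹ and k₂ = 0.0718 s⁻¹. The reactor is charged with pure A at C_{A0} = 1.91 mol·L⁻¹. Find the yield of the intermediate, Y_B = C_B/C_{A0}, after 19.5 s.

Solving the coupled first-order balances gives C_B(t) = [k₁/(k₂−k₁)]·C_{A0}·(e^(−k₁t) − e^(−k₂t)).
e^(−k₁t) = e^(−0.130×19.5) = e^(−2.535) = 0.07926; e^(−k₂t) = e^(−1.400) = 0.2466.
C_B = 0.130×1.91/(0.0718−0.130) × (0.07926−0.2466) = (-4.266)×(-0.1673) = 0.7138 mol·L⁻¹.
Y_B = C_B/C_{A0} = 0.7138/1.91 = 0.374.

0.374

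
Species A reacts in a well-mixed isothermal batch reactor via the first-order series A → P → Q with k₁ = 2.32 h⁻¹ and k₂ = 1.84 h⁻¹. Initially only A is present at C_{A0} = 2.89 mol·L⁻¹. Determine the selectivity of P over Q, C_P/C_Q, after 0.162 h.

Solving the coupled first-order balances gives C_P(t) = [k₁/(k₂−k₁)]·C_{A0}·(e^(−k₁t) − e^(−k₂t)).
e^(−k₁t) = e^(−2.32×0.162) = e^(−0.3758) = 0.6867; e^(−k₂t) = e^(−0.2981) = 0.7422.
C_P = 2.32×2.89/(1.84−2.32) × (0.6867−0.7422) = (-13.97)×(-0.05553) = 0.7757 mol·L⁻¹.
C_A = C_{A0}e^(−k₁t) = 1.985 mol·L⁻¹, so C_Q = C_{A0}−C_A−C_P = 0.1297 mol·L⁻¹; C_P/C_Q = 5.98.

5.98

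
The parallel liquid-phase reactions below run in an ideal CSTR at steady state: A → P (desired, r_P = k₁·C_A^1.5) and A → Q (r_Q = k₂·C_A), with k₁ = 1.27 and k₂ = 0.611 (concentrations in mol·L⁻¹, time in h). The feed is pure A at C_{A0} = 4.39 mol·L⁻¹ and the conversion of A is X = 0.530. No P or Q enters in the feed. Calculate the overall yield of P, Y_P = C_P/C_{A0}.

Exit C_A = C_{A0}(1−X) = 4.39×0.470 = 2.063 mol·L⁻¹.
A CSTR operates uniformly at the exit composition, giving r_P = 3.764 and r_Q = 1.261 (each k·C_A^n at C_A = 2.063).
Fraction of consumed A going to P: r_P/(r_P+r_Q) = 0.7491.
C_P = 0.7491·C_{A0}·X = 0.7491×4.39×0.530 = 1.74 mol·L⁻¹; Y_P = C_P/C_{A0} = 0.397.

0.397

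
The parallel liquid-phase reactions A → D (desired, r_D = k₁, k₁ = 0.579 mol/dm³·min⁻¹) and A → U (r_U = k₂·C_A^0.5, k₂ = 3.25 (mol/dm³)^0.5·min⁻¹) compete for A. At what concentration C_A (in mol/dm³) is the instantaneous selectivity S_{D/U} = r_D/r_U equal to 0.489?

S_{D/U} = (k₁/k₂)·C_A^-0.5 ⇒ C_A = (S·k₂/k₁)^(-2).
= (0.489×3.25/0.579)^(-2) = (2.745)^(-2) = 0.133 mol/dm³.

0.133 mol/dm³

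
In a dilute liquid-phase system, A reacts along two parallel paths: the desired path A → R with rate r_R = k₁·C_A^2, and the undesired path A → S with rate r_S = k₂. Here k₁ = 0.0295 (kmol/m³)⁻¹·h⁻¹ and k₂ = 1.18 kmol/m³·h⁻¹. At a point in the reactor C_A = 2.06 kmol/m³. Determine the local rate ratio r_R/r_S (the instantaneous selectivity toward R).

0.106

S_{R/S} = r_R/r_S = (k₁·C_A^2)/(k₂) = (k₁/k₂)·C_A^2.
= (0.0295×2.060^2) / (1.18) = 0.1252/1.180 = 0.106.
Since the desired path is higher order in A, keeping C_A high (PFR or concentrated feed) favours R.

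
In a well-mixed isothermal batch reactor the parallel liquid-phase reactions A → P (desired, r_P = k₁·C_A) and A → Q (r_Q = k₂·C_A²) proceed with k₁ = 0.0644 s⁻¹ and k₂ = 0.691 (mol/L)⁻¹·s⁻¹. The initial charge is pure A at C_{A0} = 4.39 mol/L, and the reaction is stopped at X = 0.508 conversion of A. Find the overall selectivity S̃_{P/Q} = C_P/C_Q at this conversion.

C_A = C_{A0}(1−X) = 2.160 mol/L.
Along a PFR/batch, dC_P/dC_A = −r_P/(r_P+r_Q) = −k₁/(k₁+k₂·C_A).
Integrating from C_{A0} to C_A: C_P = (0.0644/0.691)·ln[(0.0644+0.691·4.39)/(0.0644+0.691·2.16)] = 0.09320·ln(3.098/1.557) = 0.06412 mol/L.
C_Q = (C_{A0}−C_A)−C_P = 2.166 mol/L; S̃_{P/Q} = 0.06412/2.166 = 0.0296.

0.0296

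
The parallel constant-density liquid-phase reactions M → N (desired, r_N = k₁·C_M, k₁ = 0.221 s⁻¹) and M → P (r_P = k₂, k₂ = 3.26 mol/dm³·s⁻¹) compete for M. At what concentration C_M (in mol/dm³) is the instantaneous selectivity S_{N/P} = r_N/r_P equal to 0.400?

5.90 mol/dm³

S_{N/P} = (k₁/k₂)·C_M ⇒ C_M = S·k₂/k₁.
= 0.400×3.26/0.221 = 5.90 mol/dm³.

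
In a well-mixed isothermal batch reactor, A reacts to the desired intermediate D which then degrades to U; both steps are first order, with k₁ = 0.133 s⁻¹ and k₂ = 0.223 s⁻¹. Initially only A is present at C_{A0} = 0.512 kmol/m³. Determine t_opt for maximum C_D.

5.74 s

The intermediate peaks when r₁ = r₂, i.e. k₁e^(−k₁t) = k₂e^(−k₂t), giving t_opt = ln(k₂/k₁)/(k₂−k₁).
= ln(0.223/0.133)/(0.223−0.133) = ln(1.677)/0.09000 = 0.5168/0.09000 = 5.74 s.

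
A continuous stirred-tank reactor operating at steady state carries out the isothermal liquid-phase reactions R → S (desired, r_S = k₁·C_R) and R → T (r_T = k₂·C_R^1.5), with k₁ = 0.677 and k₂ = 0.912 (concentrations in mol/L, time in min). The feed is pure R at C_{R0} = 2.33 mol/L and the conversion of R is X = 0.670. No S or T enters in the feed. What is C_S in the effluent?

0.716 mol/L

Exit C_R = C_{R0}(1−X) = 2.33×0.330 = 0.7689 mol/L.
Rates in a CSTR are evaluated at the outlet concentration: r_S = 0.677×0.7689 = 0.5205, r_T = 0.912×0.7689^1.5 = 0.6149.
Fraction of consumed R going to S: r_S/(r_S+r_T) = 0.4585.
C_S = 0.4585·C_{R0}·X = 0.4585×2.33×0.670 = 0.716 mol/L.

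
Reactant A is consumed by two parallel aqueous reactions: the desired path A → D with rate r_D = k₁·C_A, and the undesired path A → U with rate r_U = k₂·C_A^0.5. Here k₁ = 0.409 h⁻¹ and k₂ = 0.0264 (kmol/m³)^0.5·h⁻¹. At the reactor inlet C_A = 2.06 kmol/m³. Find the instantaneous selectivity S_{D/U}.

S_{D/U} = r_D/r_U = (k₁·C_A)/(k₂·C_A^0.5) = (k₁/k₂)·C_A^0.5.
= (0.409×2.060) / (0.0264×2.060^0.5) = 0.8425/0.03789 = 22.2.

22.2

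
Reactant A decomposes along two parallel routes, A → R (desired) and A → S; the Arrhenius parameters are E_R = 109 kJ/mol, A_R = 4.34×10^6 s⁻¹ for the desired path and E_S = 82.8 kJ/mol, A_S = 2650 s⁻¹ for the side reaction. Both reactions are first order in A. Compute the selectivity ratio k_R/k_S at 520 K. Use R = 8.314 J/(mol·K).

Since both paths have the same order in A, the concentration cancels and S_{R/S} = k_R/k_S = (A_R/A_S)·exp[(E_S−E_R)/(RT)].
(E_S−E_R)/(RT) = (82.8−109)×10³/(8.314×520) = -26200/4323 = -6.060.
k_R/k_S = (4.34×10^6/2650)·exp(-6.060) = 1638 × 0.002334 = 3.82.
Since E_R > E_S, raising the temperature improves selectivity toward R.

3.82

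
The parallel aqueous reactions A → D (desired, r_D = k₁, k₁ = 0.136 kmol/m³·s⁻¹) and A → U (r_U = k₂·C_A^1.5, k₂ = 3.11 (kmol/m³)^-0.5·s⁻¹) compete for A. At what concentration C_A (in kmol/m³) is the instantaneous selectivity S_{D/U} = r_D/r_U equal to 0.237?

S_{D/U} = (k₁/k₂)·C_A^-1.5 ⇒ C_A = (S·k₂/k₁)^(1/(-1.5)).
= (0.237×3.11/0.136)^(-0.6667) = (5.420)^(-0.6667) = 0.324 kmol/m³.

0.324 kmol/m³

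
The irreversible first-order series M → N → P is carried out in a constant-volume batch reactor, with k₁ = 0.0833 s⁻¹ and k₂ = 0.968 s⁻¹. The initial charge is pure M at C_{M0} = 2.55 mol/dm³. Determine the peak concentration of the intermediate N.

Evaluating C_N at t_opt = ln(k₂/k₁)/(k₂−k₁) gives C_{N,max}/C_{M0} = (k₁/k₂)^[k₂/(k₂−k₁)].
= (0.0833/0.968)^(0.968/(0.968−0.0833)) = (0.08605)^(1.094) = 0.06831.
C_{N,max} = 0.06831×2.55 = 0.174 mol/dm³.

0.174 mol/dm³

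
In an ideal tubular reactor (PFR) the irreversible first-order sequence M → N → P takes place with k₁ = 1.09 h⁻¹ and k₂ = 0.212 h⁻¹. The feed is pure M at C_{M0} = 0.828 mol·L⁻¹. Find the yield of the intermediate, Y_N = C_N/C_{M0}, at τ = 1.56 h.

The intermediate concentration in a first-order A→B→C sequence is C_N = k₁C_{M0}(e^(−k₁τ) − e^(−k₂τ))/(k₂−k₁).
e^(−k₁τ) = e^(−1.09×1.56) = e^(−1.700) = 0.1826; e^(−k₂τ) = e^(−0.3307) = 0.7184.
C_N = 1.09×0.828/(0.212−1.09) × (0.1826−0.7184) = (-1.028)×(-0.5358) = 0.5508 mol·L⁻¹.
Y_N = C_N/C_{M0} = 0.5508/0.828 = 0.665.

0.665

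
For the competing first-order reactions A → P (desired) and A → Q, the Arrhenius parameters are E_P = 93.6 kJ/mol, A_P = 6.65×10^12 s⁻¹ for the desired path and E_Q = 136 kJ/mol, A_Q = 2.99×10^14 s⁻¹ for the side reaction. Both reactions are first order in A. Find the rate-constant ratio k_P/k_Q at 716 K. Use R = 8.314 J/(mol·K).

27.6

With equal orders, S_{P/Q} = k_P/k_Q = (A_P/A_Q)·exp[(E_Q−E_P)/(RT)].
(E_Q−E_P)/(RT) = (136−93.6)×10³/(8.314×716) = 42400/5953 = 7.123.
k_P/k_Q = (6.65×10^12/2.99×10^14)·exp(7.123) = 0.02224 × 1240 = 27.6.
Since E_P < E_Q, lowering the temperature improves selectivity toward P.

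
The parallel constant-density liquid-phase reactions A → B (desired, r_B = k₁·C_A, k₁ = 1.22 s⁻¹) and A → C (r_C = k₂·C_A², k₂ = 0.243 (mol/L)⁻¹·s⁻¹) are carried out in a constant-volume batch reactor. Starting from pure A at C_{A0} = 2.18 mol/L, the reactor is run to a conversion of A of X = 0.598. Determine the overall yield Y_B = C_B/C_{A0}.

0.460

C_A = C_{A0}(1−X) = 0.8764 mol/L.
Along a PFR/batch, dC_B/dC_A = −r_B/(r_B+r_C) = −k₁/(k₁+k₂·C_A).
Integrating from C_{A0} to C_A: C_B = (1.22/0.243)·ln[(1.22+0.243·2.18)/(1.22+0.243·0.876)] = 5.021·ln(1.750/1.433) = 1.003 mol/L.
Y_B = C_B/C_{A0} = 1.003/2.18 = 0.460.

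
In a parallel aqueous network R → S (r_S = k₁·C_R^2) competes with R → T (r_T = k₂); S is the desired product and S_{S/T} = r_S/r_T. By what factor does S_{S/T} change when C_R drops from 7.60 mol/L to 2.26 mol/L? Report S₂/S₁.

0.0884

S_{S/T} = (k₁/k₂)·C_R^2, so S₂/S₁ = (C_{R,2}/C_{R,1})^2.
= (2.26/7.60)^2 = (0.2974)^2 = 0.0884.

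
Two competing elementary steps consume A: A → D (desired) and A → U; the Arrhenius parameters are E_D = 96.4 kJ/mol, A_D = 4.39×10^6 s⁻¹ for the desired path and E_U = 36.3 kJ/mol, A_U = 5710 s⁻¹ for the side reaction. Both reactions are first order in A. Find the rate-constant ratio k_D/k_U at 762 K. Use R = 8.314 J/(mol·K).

Since both paths have the same order in A, the concentration cancels and S_{D/U} = k_D/k_U = (A_D/A_U)·exp[(E_U−E_D)/(RT)].
(E_U−E_D)/(RT) = (36.3−96.4)×10³/(8.314×762) = -60100/6335 = -9.487.
k_D/k_U = (4.39×10^6/5710)·exp(-9.487) = 768.8 × 7.586×10^-5 = 0.0583.

0.0583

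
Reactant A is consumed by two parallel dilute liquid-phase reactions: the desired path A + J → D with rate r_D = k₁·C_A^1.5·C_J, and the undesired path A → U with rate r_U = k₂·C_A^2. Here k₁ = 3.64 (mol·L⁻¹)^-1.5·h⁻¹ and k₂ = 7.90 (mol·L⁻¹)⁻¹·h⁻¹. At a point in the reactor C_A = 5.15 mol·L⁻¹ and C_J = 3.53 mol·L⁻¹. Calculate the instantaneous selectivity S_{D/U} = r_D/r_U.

S_{D/U} = r_D/r_U = (k₁·C_A^1.5·C_J)/(k₂·C_A^2) = (k₁/k₂)·C_A^-0.5·C_J.
= (3.64×5.150^1.5×3.530) / (7.90×5.150^2) = 150.2/209.5 = 0.717.
The undesired path is higher order in A, so low C_A (CSTR or dilute feed) favours D.

0.717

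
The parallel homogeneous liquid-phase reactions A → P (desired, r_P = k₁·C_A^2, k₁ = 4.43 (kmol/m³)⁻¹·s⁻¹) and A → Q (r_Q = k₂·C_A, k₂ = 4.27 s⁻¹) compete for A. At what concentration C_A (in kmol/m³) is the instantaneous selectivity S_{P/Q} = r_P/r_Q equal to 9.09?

8.76 kmol/m³

S_{P/Q} = (k₁/k₂)·C_A ⇒ C_A = S·k₂/k₁.
= 9.09×4.27/4.43 = 8.76 kmol/m³.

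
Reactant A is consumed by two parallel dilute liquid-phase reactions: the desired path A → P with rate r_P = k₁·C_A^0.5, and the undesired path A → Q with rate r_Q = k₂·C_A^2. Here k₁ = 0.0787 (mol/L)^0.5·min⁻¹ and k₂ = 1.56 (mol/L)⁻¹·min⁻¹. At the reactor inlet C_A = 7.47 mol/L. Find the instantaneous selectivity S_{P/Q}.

S_{P/Q} = r_P/r_Q = (k₁·C_A^0.5)/(k₂·C_A^2) = (k₁/k₂)·C_A^-1.5.
= (0.0787×7.470^0.5) / (1.56×7.470^2) = 0.2151/87.05 = 0.00247.
The undesired path is higher order in A, so low C_A (CSTR or dilute feed) favours P.

0.00247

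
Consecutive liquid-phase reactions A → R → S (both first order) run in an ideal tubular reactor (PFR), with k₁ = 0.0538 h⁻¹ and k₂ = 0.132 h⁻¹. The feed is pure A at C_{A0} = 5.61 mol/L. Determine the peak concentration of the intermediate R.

1.23 mol/L

For a first-order series the maximum intermediate yield is C_{R,max}/C_{A0} = (k₁/k₂)^[k₂/(k₂−k₁)].
= (0.0538/0.132)^(0.132/(0.132−0.0538)) = (0.4076)^(1.688) = 0.2198.
C_{R,max} = 0.2198×5.61 = 1.23 mol/L.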